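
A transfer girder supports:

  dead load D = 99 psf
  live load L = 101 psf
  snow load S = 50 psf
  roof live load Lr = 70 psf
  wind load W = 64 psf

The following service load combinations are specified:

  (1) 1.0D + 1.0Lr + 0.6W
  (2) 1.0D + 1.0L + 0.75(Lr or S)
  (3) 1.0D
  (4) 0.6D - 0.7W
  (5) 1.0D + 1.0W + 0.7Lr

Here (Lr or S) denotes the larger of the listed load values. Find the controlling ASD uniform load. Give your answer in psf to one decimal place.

(Lr or S) → Lr = 70 psf.
(1) 1.0(99) + 1.0(70) + 0.6(64) = 99.0 + 70.0 + 38.4 = 207.4
(2) 1.0(99) + 1.0(101) + 0.75(70) = 99.0 + 101.0 + 52.5 = 252.5
(3) 1.0(99) = 99.0
(4) 0.6(99) - 0.7(64) = 59.4 - 44.8 = 14.6
(5) 1.0(99) + 1.0(64) + 0.7(70) = 99.0 + 64.0 + 49.0 = 212.0
Maximum is from combination 2.

252.5 psf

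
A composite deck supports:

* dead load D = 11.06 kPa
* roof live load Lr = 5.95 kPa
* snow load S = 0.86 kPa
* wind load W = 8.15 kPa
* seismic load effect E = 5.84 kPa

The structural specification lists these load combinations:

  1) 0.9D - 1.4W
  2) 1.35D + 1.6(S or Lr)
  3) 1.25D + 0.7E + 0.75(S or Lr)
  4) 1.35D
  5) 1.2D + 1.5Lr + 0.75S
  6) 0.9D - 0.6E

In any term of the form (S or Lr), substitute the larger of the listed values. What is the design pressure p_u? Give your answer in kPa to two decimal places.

(S or Lr) → Lr = 5.95 kPa.
1) 0.9(11.06) - 1.4(8.15) = -1.46
2) 1.35(11.06) + 1.6(5.95) = 24.45
3) 1.25(11.06) + 0.7(5.84) + 0.75(5.95) = 22.38
4) 1.35(11.06) = 14.93
5) 1.2(11.06) + 1.5(5.95) + 0.75(0.86) = 22.84
6) 0.9(11.06) - 0.6(5.84) = 6.45
The controlling combination is 2, giving 24.45 kPa.

24.45 kPa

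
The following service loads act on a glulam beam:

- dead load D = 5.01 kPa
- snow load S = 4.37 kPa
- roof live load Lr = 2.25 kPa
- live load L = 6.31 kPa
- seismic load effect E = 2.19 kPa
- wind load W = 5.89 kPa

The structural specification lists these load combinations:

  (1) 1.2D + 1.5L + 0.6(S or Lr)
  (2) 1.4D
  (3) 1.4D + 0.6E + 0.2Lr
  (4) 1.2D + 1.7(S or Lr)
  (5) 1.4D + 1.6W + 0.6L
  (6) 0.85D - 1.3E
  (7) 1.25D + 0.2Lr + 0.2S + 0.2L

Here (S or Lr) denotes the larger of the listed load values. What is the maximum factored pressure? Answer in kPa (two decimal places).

(S or Lr) → S = 4.37 kPa.
(1) 1.2(5.01) + 1.5(6.31) + 0.6(4.37) = 18.10
(2) 1.4(5.01) = 7.01
(3) 1.4(5.01) + 0.6(2.19) + 0.2(2.25) = 8.78
(4) 1.2(5.01) + 1.7(4.37) = 13.44
(5) 1.4(5.01) + 1.6(5.89) + 0.6(6.31) = 20.22
(6) 0.85(5.01) - 1.3(2.19) = 1.41
(7) 1.25(5.01) + 0.2(2.25) + 0.2(4.37) + 0.2(6.31) = 8.85
Combination 5 governs: p_u = 20.22 kPa.

20.22 kPa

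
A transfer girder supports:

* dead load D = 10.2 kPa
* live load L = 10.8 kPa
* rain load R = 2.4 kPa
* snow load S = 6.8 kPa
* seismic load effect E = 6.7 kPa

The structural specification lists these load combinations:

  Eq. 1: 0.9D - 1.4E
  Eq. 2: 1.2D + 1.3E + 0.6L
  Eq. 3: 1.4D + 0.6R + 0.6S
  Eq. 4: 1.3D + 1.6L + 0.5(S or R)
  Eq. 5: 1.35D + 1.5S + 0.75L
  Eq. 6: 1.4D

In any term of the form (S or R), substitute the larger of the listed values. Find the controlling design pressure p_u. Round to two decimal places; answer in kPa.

33.94 kPa

(S or R) → S = 6.8 kPa.
Eq. 1: 0.9(10.2) - 1.4(6.7) = -0.20
Eq. 2: 1.2(10.2) + 1.3(6.7) + 0.6(10.8) = 27.43
Eq. 3: 1.4(10.2) + 0.6(2.4) + 0.6(6.8) = 19.80
Eq. 4: 1.3(10.2) + 1.6(10.8) + 0.5(6.8) = 33.94
Eq. 5: 1.35(10.2) + 1.5(6.8) + 0.75(10.8) = 32.07
Eq. 6: 1.4(10.2) = 14.28
The controlling combination is 4, giving 33.94 kPa.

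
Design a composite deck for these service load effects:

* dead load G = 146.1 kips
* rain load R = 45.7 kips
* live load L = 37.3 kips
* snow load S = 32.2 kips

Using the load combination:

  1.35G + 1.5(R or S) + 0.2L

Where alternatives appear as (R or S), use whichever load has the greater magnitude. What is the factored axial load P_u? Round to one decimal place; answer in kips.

273.2 kips

(R or S) → R = 45.7 kips.
1.35(146.1) + 1.5(45.7) + 0.2(37.3) = 273.2
P_u = 273.2 kips.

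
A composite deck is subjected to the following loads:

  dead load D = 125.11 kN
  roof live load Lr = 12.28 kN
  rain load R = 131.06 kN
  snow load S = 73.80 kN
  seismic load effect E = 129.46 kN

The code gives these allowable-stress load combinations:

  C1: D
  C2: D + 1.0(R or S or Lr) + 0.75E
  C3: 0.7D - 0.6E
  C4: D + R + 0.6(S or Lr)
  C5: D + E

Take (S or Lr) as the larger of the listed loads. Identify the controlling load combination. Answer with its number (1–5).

Combination 2

(R or S or Lr) → R = 131.06 kN; (S or Lr) → S = 73.80 kN.
C1: 1.0(125.11) = 125.11
C2: 1.0(125.11) + 1.0(131.06) + 0.75(129.46) = 125.11 + 131.06 + 97.10 = 353.27
C3: 0.7(125.11) - 0.6(129.46) = 87.58 - 77.68 = 9.90
C4: 1.0(125.11) + 1.0(131.06) + 0.6(73.80) = 125.11 + 131.06 + 44.28 = 300.45
C5: 1.0(125.11) + 1.0(129.46) = 125.11 + 129.46 = 254.57
The largest value is 353.27 kN from combination 2.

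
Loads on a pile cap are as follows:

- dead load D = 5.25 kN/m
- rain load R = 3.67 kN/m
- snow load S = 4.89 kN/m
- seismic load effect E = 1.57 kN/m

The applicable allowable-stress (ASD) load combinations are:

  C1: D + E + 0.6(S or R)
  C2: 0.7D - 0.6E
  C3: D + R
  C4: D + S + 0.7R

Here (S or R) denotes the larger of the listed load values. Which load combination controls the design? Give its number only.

Combination 4

(S or R) → S = 4.89 kN/m.
C1: 1.0(5.25) + 1.0(1.57) + 0.6(4.89) = 5.25 + 1.57 + 2.93 = 9.75
C2: 0.7(5.25) - 0.6(1.57) = 2.73
C3: 1.0(5.25) + 1.0(3.67) = 5.25 + 3.67 = 8.92
C4: 1.0(5.25) + 1.0(4.89) + 0.7(3.67) = 5.25 + 4.89 + 2.57 = 12.71
The largest value is 12.71 kN/m from combination 4.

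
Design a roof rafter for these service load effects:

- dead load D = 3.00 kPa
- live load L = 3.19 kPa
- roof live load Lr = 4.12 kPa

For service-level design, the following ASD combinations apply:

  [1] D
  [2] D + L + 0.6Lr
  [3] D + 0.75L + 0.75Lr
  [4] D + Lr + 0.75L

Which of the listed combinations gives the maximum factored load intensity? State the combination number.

[1] 1.0(3.00) = 3.00
[2] 1.0(3.00) + 1.0(3.19) + 0.6(4.12) = 3.00 + 3.19 + 2.47 = 8.66
[3] 1.0(3.00) + 0.75(3.19) + 0.75(4.12) = 3.00 + 2.39 + 3.09 = 8.48
[4] 1.0(3.00) + 1.0(4.12) + 0.75(3.19) = 3.00 + 4.12 + 2.39 = 9.51
The largest value is 9.51 kPa from combination 4.

Combination 4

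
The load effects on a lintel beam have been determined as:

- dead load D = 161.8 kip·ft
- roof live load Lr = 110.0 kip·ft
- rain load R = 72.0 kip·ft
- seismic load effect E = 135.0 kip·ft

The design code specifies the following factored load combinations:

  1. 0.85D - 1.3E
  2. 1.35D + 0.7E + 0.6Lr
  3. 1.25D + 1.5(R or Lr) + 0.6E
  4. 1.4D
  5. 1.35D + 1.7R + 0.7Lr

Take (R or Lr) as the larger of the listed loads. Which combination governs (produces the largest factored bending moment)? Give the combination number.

(R or Lr) → Lr = 110.0 kip·ft.
1. 0.85(161.8) - 1.3(135.0) = 137.5 - 175.5 = -38.0
2. 1.35(161.8) + 0.7(135.0) + 0.6(110.0) = 218.4 + 94.5 + 66.0 = 378.9
3. 1.25(161.8) + 1.5(110.0) + 0.6(135.0) = 202.3 + 165.0 + 81.0 = 448.3
4. 1.4(161.8) = 226.5
5. 1.35(161.8) + 1.7(72.0) + 0.7(110.0) = 218.4 + 122.4 + 77.0 = 417.8
The largest value is 448.3 kip·ft from combination 3.

Combination 3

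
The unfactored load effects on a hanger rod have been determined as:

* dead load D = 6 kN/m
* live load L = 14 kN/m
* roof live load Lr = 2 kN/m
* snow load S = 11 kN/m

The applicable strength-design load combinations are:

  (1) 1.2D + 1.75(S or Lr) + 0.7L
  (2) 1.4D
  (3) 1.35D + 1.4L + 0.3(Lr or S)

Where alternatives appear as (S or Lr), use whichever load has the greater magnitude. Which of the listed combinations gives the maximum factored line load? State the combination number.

(S or Lr) → S = 11 kN/m; (Lr or S) → S = 11 kN/m.
(1) 1.2(6) + 1.75(11) + 0.7(14) = 7.20 + 19.25 + 9.80 = 36.25
(2) 1.4(6) = 8.40
(3) 1.35(6) + 1.4(14) + 0.3(11) = 8.10 + 19.60 + 3.30 = 31.00
The largest value is 36.25 kN/m from combination 1.

Combination 1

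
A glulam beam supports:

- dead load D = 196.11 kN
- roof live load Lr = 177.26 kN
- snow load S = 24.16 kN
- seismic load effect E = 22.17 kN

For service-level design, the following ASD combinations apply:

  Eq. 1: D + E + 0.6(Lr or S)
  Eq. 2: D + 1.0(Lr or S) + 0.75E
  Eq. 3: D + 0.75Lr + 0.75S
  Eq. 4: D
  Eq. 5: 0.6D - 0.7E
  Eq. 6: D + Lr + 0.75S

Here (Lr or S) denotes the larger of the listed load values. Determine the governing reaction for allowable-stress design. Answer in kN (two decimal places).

(Lr or S) → Lr = 177.26 kN.
Eq. 1: 1.0(196.11) + 1.0(22.17) + 0.6(177.26) = 324.64
Eq. 2: 1.0(196.11) + 1.0(177.26) + 0.75(22.17) = 390.00
Eq. 3: 1.0(196.11) + 0.75(177.26) + 0.75(24.16) = 347.18
Eq. 4: 1.0(196.11) = 196.11
Eq. 5: 0.6(196.11) - 0.7(22.17) = 102.15
Eq. 6: 1.0(196.11) + 1.0(177.26) + 0.75(24.16) = 391.49
The controlling combination is 6, giving 391.49 kN.

391.49 kN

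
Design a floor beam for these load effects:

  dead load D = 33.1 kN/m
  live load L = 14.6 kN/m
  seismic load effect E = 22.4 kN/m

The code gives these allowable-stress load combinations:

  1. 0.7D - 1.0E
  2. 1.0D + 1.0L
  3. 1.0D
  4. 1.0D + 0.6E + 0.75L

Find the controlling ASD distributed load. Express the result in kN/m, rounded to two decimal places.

57.49 kN/m

1. 0.7(33.1) - 1.0(22.4) = 23.17 - 22.40 = 0.77
2. 1.0(33.1) + 1.0(14.6) = 33.10 + 14.60 = 47.70
3. 1.0(33.1) = 33.10
4. 1.0(33.1) + 0.6(22.4) + 0.75(14.6) = 33.10 + 13.44 + 10.95 = 57.49
The controlling combination is 4, giving 57.49 kN/m.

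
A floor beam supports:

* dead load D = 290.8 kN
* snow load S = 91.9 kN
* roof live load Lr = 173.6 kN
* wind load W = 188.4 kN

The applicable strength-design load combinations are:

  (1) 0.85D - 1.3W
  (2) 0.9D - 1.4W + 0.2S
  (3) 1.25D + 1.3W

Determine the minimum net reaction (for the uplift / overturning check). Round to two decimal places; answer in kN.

(1) 0.85(290.8) - 1.3(188.4) = 247.18 - 244.92 = 2.26
(2) 0.9(290.8) - 1.4(188.4) + 0.2(91.9) = 261.72 - 263.76 + 18.38 = 16.34
(3) 1.25(290.8) + 1.3(188.4) = 363.50 + 244.92 = 608.42
Combination 1 gives the minimum: 2.26 kN.

2.26 kN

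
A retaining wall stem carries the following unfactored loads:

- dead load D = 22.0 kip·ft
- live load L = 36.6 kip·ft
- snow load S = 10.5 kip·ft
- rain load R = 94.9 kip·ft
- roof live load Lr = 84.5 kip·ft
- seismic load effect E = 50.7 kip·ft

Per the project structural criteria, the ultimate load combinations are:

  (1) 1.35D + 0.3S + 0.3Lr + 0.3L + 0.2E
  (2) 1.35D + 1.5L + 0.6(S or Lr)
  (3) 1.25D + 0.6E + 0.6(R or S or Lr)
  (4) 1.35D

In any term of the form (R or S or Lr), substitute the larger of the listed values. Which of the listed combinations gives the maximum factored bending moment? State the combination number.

(S or Lr) → Lr = 84.5 kip·ft; (R or S or Lr) → R = 94.9 kip·ft.
(1) 1.35(22.0) + 0.3(10.5) + 0.3(84.5) + 0.3(36.6) + 0.2(50.7) = 79.3
(2) 1.35(22.0) + 1.5(36.6) + 0.6(84.5) = 135.3
(3) 1.25(22.0) + 0.6(50.7) + 0.6(94.9) = 114.9
(4) 1.35(22.0) = 29.7
The largest value is 135.3 kip·ft from combination 2.

Combination 2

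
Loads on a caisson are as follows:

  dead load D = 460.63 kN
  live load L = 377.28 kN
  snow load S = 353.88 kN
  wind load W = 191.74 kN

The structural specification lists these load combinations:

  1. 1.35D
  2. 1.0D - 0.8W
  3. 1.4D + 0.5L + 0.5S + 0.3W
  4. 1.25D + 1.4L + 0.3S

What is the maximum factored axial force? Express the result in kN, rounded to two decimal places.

1. 1.35(460.63) = 621.85
2. 1.0(460.63) - 0.8(191.74) = 307.24
3. 1.4(460.63) + 0.5(377.28) + 0.5(353.88) + 0.3(191.74) = 1067.98
4. 1.25(460.63) + 1.4(377.28) + 0.3(353.88) = 1210.14
Combination 4 governs: N_u = 1210.14 kN.

1210.14 kN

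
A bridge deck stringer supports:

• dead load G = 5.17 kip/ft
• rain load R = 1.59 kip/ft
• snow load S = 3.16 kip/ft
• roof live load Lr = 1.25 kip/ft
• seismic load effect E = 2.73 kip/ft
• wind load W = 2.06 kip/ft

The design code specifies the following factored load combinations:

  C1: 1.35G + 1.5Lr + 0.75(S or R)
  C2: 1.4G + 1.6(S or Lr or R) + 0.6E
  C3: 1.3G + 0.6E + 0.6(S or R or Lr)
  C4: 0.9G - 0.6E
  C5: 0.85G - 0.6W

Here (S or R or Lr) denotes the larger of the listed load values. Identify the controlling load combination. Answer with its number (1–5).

Combination 2

(S or R) → S = 3.16 kip/ft; (S or Lr or R) → S = 3.16 kip/ft; (S or R or Lr) → S = 3.16 kip/ft.
C1: 1.35(5.17) + 1.5(1.25) + 0.75(3.16) = 11.22
C2: 1.4(5.17) + 1.6(3.16) + 0.6(2.73) = 13.93
C3: 1.3(5.17) + 0.6(2.73) + 0.6(3.16) = 6.72 + 1.64 + 1.90 = 10.26
C4: 0.9(5.17) - 0.6(2.73) = 3.02
C5: 0.85(5.17) - 0.6(2.06) = 3.16
The largest value is 13.93 kip/ft from combination 2.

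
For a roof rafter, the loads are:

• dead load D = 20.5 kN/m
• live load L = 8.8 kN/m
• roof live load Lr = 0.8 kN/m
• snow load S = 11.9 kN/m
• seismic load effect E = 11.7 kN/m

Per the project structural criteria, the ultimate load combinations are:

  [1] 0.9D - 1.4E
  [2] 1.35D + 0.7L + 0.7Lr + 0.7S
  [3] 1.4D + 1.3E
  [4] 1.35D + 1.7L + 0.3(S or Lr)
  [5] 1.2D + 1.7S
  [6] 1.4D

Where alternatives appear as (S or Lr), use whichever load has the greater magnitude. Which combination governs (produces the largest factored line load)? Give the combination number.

Combination 4

(S or Lr) → S = 11.9 kN/m.
[1] 0.9(20.5) - 1.4(11.7) = 18.5 - 16.4 = 2.1
[2] 1.35(20.5) + 0.7(8.8) + 0.7(0.8) + 0.7(11.9) = 42.7
[3] 1.4(20.5) + 1.3(11.7) = 28.7 + 15.2 = 43.9
[4] 1.35(20.5) + 1.7(8.8) + 0.3(11.9) = 46.2
[5] 1.2(20.5) + 1.7(11.9) = 24.6 + 20.2 = 44.8
[6] 1.4(20.5) = 28.7
The largest value is 46.2 kN/m from combination 4.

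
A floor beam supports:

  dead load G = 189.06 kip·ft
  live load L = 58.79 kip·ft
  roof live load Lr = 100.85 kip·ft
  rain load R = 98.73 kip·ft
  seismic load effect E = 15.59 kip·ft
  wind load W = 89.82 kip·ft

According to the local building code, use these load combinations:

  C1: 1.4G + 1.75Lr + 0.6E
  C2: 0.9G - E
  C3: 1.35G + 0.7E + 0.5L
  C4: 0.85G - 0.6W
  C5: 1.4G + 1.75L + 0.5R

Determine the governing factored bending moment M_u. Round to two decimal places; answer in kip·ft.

450.53 kip·ft

C1: 1.4(189.06) + 1.75(100.85) + 0.6(15.59) = 450.53
C2: 0.9(189.06) - 1.0(15.59) = 170.15 - 15.59 = 154.56
C3: 1.35(189.06) + 0.7(15.59) + 0.5(58.79) = 255.23 + 10.91 + 29.40 = 295.54
C4: 0.85(189.06) - 0.6(89.82) = 160.70 - 53.89 = 106.81
C5: 1.4(189.06) + 1.75(58.79) + 0.5(98.73) = 264.68 + 102.88 + 49.37 = 416.93
The controlling combination is 1, giving 450.53 kip·ft.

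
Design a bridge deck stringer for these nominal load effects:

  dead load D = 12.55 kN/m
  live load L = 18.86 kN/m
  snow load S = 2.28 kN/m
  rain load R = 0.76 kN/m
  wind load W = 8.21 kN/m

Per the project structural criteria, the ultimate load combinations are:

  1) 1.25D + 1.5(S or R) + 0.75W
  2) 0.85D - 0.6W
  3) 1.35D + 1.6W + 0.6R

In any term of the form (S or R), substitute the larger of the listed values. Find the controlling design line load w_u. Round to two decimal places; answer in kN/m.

30.53 kN/m

(S or R) → S = 2.28 kN/m.
1) 1.25(12.55) + 1.5(2.28) + 0.75(8.21) = 15.69 + 3.42 + 6.16 = 25.27
2) 0.85(12.55) - 0.6(8.21) = 10.67 - 4.93 = 5.74
3) 1.35(12.55) + 1.6(8.21) + 0.6(0.76) = 30.53
The controlling combination is 3, giving 30.53 kN/m.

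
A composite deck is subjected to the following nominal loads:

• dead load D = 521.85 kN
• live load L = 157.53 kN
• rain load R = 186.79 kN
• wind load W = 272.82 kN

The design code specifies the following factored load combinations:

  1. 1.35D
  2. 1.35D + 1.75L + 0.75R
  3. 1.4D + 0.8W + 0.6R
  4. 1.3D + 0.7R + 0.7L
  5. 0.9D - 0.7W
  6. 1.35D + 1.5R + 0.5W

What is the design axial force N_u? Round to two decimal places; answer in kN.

1121.09 kN

1. 1.35(521.85) = 704.50
2. 1.35(521.85) + 1.75(157.53) + 0.75(186.79) = 1120.27
3. 1.4(521.85) + 0.8(272.82) + 0.6(186.79) = 1060.92
4. 1.3(521.85) + 0.7(186.79) + 0.7(157.53) = 919.43
5. 0.9(521.85) - 0.7(272.82) = 278.69
6. 1.35(521.85) + 1.5(186.79) + 0.5(272.82) = 1121.09
Combination 6 governs: N_u = 1121.09 kN.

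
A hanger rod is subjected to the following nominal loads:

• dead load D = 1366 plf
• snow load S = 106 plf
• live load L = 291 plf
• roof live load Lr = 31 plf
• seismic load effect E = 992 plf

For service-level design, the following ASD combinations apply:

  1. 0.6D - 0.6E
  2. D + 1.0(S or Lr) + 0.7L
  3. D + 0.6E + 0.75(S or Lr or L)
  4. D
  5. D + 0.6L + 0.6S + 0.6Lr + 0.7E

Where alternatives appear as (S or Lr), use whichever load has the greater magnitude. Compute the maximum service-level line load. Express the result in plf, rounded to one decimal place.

2317.2 plf

(S or Lr) → S = 106 plf; (S or Lr or L) → L = 291 plf.
1. 0.6(1366) - 0.6(992) = 224.4
2. 1.0(1366) + 1.0(106) + 0.7(291) = 1675.7
3. 1.0(1366) + 0.6(992) + 0.75(291) = 2179.5
4. 1.0(1366) = 1366.0
5. 1.0(1366) + 0.6(291) + 0.6(106) + 0.6(31) + 0.7(992) = 2317.2
Maximum is from combination 5.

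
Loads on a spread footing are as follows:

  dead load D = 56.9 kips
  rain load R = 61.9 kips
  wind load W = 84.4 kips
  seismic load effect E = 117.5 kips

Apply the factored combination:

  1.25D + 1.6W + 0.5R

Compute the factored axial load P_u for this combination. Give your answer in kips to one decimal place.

1.25(56.9) + 1.6(84.4) + 0.5(61.9) = 71.1 + 135.0 + 31.0 = 237.1
P_u = 237.1 kips.

237.1 kips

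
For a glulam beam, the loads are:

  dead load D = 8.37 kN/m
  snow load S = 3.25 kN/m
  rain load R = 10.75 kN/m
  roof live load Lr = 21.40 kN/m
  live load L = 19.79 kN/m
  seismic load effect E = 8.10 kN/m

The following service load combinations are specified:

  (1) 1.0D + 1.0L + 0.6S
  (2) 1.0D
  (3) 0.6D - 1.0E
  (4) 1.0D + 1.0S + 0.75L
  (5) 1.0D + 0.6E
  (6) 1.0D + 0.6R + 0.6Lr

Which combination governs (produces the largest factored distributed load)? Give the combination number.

Combination 1

(1) 1.0(8.37) + 1.0(19.79) + 0.6(3.25) = 30.11
(2) 1.0(8.37) = 8.37
(3) 0.6(8.37) - 1.0(8.10) = -3.08
(4) 1.0(8.37) + 1.0(3.25) + 0.75(19.79) = 26.46
(5) 1.0(8.37) + 0.6(8.10) = 13.23
(6) 1.0(8.37) + 0.6(10.75) + 0.6(21.40) = 27.66
The largest value is 30.11 kN/m from combination 1.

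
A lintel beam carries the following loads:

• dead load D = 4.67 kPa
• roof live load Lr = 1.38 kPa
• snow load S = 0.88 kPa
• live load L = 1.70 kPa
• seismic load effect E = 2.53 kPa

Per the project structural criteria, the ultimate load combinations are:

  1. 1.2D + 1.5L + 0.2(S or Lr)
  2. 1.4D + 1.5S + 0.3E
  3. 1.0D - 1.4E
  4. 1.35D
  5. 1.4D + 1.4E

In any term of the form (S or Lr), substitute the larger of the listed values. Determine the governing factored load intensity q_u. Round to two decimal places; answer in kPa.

(S or Lr) → Lr = 1.38 kPa.
1. 1.2(4.67) + 1.5(1.70) + 0.2(1.38) = 8.43
2. 1.4(4.67) + 1.5(0.88) + 0.3(2.53) = 8.62
3. 1.0(4.67) - 1.4(2.53) = 1.13
4. 1.35(4.67) = 6.30
5. 1.4(4.67) + 1.4(2.53) = 10.08
Maximum is from combination 5.

10.08 kPa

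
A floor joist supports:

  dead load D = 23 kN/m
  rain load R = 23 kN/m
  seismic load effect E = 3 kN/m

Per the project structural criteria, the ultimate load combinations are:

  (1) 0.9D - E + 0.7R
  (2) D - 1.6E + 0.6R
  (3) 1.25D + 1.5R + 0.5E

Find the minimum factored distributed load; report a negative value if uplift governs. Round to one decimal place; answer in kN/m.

(1) 0.9(23) - 1.0(3) + 0.7(23) = 33.8
(2) 1.0(23) - 1.6(3) + 0.6(23) = 32.0
(3) 1.25(23) + 1.5(23) + 0.5(3) = 64.8
Combination 2 gives the minimum: 32.0 kN/m.

32.0 kN/m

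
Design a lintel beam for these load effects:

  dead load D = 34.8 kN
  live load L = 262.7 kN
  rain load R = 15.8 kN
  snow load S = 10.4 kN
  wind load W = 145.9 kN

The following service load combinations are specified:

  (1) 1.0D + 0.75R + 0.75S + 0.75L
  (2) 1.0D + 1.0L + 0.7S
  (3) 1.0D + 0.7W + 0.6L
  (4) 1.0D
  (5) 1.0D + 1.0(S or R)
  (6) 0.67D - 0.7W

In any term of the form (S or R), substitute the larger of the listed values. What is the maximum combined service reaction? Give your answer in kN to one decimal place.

(S or R) → R = 15.8 kN.
(1) 1.0(34.8) + 0.75(15.8) + 0.75(10.4) + 0.75(262.7) = 34.8 + 11.9 + 7.8 + 197.0 = 251.5
(2) 1.0(34.8) + 1.0(262.7) + 0.7(10.4) = 34.8 + 262.7 + 7.3 = 304.8
(3) 1.0(34.8) + 0.7(145.9) + 0.6(262.7) = 294.6
(4) 1.0(34.8) = 34.8
(5) 1.0(34.8) + 1.0(15.8) = 34.8 + 15.8 = 50.6
(6) 0.67(34.8) - 0.7(145.9) = 23.3 - 102.1 = -78.8
Combination 2 governs: V = 304.8 kN.

304.8 kN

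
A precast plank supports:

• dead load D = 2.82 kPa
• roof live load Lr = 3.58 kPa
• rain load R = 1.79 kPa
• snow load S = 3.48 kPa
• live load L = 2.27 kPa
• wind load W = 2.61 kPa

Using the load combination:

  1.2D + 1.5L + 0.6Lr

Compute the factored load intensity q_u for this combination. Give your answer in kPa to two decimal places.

1.2(2.82) + 1.5(2.27) + 0.6(3.58) = 8.94
q_u = 8.94 kPa.

8.94 kPa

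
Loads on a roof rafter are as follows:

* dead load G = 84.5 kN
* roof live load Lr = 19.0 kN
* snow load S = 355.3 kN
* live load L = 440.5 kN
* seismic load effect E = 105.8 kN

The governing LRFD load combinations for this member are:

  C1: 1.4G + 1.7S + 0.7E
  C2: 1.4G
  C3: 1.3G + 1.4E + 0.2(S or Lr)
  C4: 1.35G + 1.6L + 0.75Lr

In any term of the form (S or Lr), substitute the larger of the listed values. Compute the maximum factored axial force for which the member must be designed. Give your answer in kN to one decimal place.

(S or Lr) → S = 355.3 kN.
C1: 1.4(84.5) + 1.7(355.3) + 0.7(105.8) = 796.4
C2: 1.4(84.5) = 118.3
C3: 1.3(84.5) + 1.4(105.8) + 0.2(355.3) = 329.0
C4: 1.35(84.5) + 1.6(440.5) + 0.75(19.0) = 833.1
Maximum is from combination 4.

833.1 kN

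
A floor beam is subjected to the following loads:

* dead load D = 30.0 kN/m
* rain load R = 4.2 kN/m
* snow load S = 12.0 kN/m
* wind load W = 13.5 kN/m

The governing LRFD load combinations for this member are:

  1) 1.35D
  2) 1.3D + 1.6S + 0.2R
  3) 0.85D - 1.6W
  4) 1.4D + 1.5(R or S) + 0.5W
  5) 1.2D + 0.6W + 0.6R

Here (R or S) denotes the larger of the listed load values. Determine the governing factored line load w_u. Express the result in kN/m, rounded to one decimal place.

66.8 kN/m

(R or S) → S = 12.0 kN/m.
1) 1.35(30.0) = 40.5
2) 1.3(30.0) + 1.6(12.0) + 0.2(4.2) = 59.0
3) 0.85(30.0) - 1.6(13.5) = 3.9
4) 1.4(30.0) + 1.5(12.0) + 0.5(13.5) = 66.8
5) 1.2(30.0) + 0.6(13.5) + 0.6(4.2) = 46.6
The controlling combination is 4, giving 66.8 kN/m.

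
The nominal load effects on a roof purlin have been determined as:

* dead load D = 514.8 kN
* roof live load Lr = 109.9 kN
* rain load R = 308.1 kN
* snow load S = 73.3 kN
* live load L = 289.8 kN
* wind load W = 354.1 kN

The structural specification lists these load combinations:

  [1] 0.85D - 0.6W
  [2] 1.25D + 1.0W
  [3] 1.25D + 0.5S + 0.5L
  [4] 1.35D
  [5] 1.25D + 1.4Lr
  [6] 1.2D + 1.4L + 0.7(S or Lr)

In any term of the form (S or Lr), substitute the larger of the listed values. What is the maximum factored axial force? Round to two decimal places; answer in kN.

(S or Lr) → Lr = 109.9 kN.
[1] 0.85(514.8) - 0.6(354.1) = 225.12
[2] 1.25(514.8) + 1.0(354.1) = 997.60
[3] 1.25(514.8) + 0.5(73.3) + 0.5(289.8) = 825.05
[4] 1.35(514.8) = 694.98
[5] 1.25(514.8) + 1.4(109.9) = 797.36
[6] 1.2(514.8) + 1.4(289.8) + 0.7(109.9) = 1100.41
Maximum is from combination 6.

1100.41 kN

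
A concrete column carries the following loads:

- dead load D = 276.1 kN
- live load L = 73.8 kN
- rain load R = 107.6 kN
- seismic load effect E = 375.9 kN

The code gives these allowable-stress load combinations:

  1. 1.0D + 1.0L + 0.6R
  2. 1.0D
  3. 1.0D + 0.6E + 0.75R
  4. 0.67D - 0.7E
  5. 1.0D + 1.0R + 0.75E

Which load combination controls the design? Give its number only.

1. 1.0(276.1) + 1.0(73.8) + 0.6(107.6) = 414.5
2. 1.0(276.1) = 276.1
3. 1.0(276.1) + 0.6(375.9) + 0.75(107.6) = 582.3
4. 0.67(276.1) - 0.7(375.9) = -78.1
5. 1.0(276.1) + 1.0(107.6) + 0.75(375.9) = 665.6
The largest value is 665.6 kN from combination 5.

Combination 5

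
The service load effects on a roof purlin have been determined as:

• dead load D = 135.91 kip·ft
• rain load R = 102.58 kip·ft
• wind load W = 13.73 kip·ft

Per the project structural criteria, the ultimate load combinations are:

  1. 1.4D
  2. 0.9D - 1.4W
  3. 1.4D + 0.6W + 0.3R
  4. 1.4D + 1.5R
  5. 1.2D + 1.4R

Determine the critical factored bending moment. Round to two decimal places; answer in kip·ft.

1. 1.4(135.91) = 190.27
2. 0.9(135.91) - 1.4(13.73) = 122.32 - 19.22 = 103.10
3. 1.4(135.91) + 0.6(13.73) + 0.3(102.58) = 229.29
4. 1.4(135.91) + 1.5(102.58) = 190.27 + 153.87 = 344.14
5. 1.2(135.91) + 1.4(102.58) = 163.09 + 143.61 = 306.70
Maximum is from combination 4.

344.14 kip·ft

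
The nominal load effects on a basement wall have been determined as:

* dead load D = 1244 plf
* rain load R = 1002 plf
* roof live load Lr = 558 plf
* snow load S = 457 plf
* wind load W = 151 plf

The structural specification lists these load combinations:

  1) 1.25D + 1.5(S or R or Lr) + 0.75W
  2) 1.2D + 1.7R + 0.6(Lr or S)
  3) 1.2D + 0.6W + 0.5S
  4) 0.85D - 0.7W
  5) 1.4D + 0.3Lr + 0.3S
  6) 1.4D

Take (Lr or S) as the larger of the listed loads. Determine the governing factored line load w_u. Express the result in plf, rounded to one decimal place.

3531.0 plf

(S or R or Lr) → R = 1002 plf; (Lr or S) → Lr = 558 plf.
1) 1.25(1244) + 1.5(1002) + 0.75(151) = 1555.0 + 1503.0 + 113.3 = 3171.3
2) 1.2(1244) + 1.7(1002) + 0.6(558) = 1492.8 + 1703.4 + 334.8 = 3531.0
3) 1.2(1244) + 0.6(151) + 0.5(457) = 1492.8 + 90.6 + 228.5 = 1811.9
4) 0.85(1244) - 0.7(151) = 1057.4 - 105.7 = 951.7
5) 1.4(1244) + 0.3(558) + 0.3(457) = 1741.6 + 167.4 + 137.1 = 2046.1
6) 1.4(1244) = 1741.6
Maximum is from combination 2.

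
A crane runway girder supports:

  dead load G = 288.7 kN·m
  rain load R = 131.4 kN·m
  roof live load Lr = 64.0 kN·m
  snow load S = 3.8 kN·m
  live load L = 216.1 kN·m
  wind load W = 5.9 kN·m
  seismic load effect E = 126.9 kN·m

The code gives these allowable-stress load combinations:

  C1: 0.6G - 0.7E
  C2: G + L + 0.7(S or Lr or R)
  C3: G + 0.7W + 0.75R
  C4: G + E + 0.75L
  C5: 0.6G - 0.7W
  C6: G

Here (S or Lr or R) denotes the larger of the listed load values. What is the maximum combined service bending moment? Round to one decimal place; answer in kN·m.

(S or Lr or R) → R = 131.4 kN·m.
C1: 0.6(288.7) - 0.7(126.9) = 84.4
C2: 1.0(288.7) + 1.0(216.1) + 0.7(131.4) = 596.8
C3: 1.0(288.7) + 0.7(5.9) + 0.75(131.4) = 391.4
C4: 1.0(288.7) + 1.0(126.9) + 0.75(216.1) = 577.7
C5: 0.6(288.7) - 0.7(5.9) = 169.1
C6: 1.0(288.7) = 288.7
Combination 2 governs: M = 596.8 kN·m.

596.8 kN·m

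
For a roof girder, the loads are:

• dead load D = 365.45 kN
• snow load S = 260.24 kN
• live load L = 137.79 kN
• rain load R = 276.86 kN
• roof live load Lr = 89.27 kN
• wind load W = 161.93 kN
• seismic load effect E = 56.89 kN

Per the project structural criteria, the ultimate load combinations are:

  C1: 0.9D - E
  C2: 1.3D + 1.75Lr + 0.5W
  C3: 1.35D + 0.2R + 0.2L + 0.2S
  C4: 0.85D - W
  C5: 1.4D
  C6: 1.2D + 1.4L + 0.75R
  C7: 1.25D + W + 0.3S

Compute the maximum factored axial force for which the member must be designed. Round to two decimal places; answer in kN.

839.09 kN

C1: 0.9(365.45) - 1.0(56.89) = 328.91 - 56.89 = 272.02
C2: 1.3(365.45) + 1.75(89.27) + 0.5(161.93) = 712.27
C3: 1.35(365.45) + 0.2(276.86) + 0.2(137.79) + 0.2(260.24) = 493.36 + 55.37 + 27.56 + 52.05 = 628.34
C4: 0.85(365.45) - 1.0(161.93) = 310.63 - 161.93 = 148.70
C5: 1.4(365.45) = 511.63
C6: 1.2(365.45) + 1.4(137.79) + 0.75(276.86) = 839.09
C7: 1.25(365.45) + 1.0(161.93) + 0.3(260.24) = 456.81 + 161.93 + 78.07 = 696.81
The controlling combination is 6, giving 839.09 kN.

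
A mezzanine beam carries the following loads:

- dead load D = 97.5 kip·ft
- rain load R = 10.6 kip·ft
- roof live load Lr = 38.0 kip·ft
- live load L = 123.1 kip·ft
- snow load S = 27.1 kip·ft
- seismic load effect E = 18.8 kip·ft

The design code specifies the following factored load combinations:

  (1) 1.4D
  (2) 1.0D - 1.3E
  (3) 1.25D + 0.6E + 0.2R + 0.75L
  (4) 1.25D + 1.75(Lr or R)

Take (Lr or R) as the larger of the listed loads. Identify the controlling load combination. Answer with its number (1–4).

(Lr or R) → Lr = 38.0 kip·ft.
(1) 1.4(97.5) = 136.50
(2) 1.0(97.5) - 1.3(18.8) = 97.50 - 24.44 = 73.06
(3) 1.25(97.5) + 0.6(18.8) + 0.2(10.6) + 0.75(123.1) = 227.60
(4) 1.25(97.5) + 1.75(38.0) = 121.88 + 66.50 = 188.38
The largest value is 227.60 kip·ft from combination 3.

Combination 3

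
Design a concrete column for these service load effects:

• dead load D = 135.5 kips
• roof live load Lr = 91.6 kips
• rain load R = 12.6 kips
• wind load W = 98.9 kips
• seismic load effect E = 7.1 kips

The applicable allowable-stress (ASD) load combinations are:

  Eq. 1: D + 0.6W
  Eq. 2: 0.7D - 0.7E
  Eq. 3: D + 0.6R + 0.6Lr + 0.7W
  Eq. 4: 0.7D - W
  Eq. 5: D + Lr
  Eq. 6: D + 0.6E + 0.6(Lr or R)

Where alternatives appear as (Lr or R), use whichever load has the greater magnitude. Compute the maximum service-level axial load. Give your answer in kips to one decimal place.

(Lr or R) → Lr = 91.6 kips.
Eq. 1: 1.0(135.5) + 0.6(98.9) = 194.8
Eq. 2: 0.7(135.5) - 0.7(7.1) = 89.9
Eq. 3: 1.0(135.5) + 0.6(12.6) + 0.6(91.6) + 0.7(98.9) = 267.3
Eq. 4: 0.7(135.5) - 1.0(98.9) = -4.1
Eq. 5: 1.0(135.5) + 1.0(91.6) = 227.1
Eq. 6: 1.0(135.5) + 0.6(7.1) + 0.6(91.6) = 194.7
Combination 3 governs: P = 267.3 kips.

267.3 kips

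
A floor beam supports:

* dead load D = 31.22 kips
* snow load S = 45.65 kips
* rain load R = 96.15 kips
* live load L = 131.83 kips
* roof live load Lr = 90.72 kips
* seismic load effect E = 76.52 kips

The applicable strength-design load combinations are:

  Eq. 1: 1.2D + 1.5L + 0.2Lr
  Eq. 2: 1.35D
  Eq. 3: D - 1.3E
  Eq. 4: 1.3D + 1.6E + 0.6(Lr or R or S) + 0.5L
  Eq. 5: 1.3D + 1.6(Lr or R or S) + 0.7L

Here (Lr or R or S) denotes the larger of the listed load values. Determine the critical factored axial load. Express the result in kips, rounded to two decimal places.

286.71 kips

(Lr or R or S) → R = 96.15 kips.
Eq. 1: 1.2(31.22) + 1.5(131.83) + 0.2(90.72) = 37.46 + 197.75 + 18.14 = 253.35
Eq. 2: 1.35(31.22) = 42.15
Eq. 3: 1.0(31.22) - 1.3(76.52) = 31.22 - 99.48 = -68.26
Eq. 4: 1.3(31.22) + 1.6(76.52) + 0.6(96.15) + 0.5(131.83) = 286.62
Eq. 5: 1.3(31.22) + 1.6(96.15) + 0.7(131.83) = 40.59 + 153.84 + 92.28 = 286.71
The controlling combination is 5, giving 286.71 kips.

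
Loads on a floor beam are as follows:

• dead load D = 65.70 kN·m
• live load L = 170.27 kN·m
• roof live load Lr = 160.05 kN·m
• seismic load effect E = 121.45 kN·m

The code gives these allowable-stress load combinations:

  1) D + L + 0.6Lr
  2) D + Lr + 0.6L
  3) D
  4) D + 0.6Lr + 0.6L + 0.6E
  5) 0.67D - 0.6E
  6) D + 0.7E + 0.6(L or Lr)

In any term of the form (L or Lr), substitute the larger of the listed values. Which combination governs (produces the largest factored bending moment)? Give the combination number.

(L or Lr) → L = 170.27 kN·m.
1) 1.0(65.70) + 1.0(170.27) + 0.6(160.05) = 332.00
2) 1.0(65.70) + 1.0(160.05) + 0.6(170.27) = 327.91
3) 1.0(65.70) = 65.70
4) 1.0(65.70) + 0.6(160.05) + 0.6(170.27) + 0.6(121.45) = 336.76
5) 0.67(65.70) - 0.6(121.45) = -28.85
6) 1.0(65.70) + 0.7(121.45) + 0.6(170.27) = 252.88
The largest value is 336.76 kN·m from combination 4.

Combination 4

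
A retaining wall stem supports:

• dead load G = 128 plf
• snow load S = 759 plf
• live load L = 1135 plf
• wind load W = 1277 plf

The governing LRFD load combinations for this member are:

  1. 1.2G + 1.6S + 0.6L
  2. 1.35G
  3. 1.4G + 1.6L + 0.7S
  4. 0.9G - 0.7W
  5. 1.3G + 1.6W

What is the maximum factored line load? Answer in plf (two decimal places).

2526.50 plf

1. 1.2(128) + 1.6(759) + 0.6(1135) = 2049.00
2. 1.35(128) = 172.80
3. 1.4(128) + 1.6(1135) + 0.7(759) = 2526.50
4. 0.9(128) - 0.7(1277) = -778.70
5. 1.3(128) + 1.6(1277) = 2209.60
The controlling combination is 3, giving 2526.50 plf.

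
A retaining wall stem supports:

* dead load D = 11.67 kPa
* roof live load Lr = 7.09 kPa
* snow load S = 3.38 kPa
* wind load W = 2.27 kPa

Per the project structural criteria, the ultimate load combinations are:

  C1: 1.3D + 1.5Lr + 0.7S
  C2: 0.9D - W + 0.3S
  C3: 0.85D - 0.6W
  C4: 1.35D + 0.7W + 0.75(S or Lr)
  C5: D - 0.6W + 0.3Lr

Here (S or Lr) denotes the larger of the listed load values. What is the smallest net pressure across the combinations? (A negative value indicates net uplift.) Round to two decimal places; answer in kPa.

8.56 kPa

(S or Lr) → Lr = 7.09 kPa.
C1: 1.3(11.67) + 1.5(7.09) + 0.7(3.38) = 28.17
C2: 0.9(11.67) - 1.0(2.27) + 0.3(3.38) = 9.25
C3: 0.85(11.67) - 0.6(2.27) = 8.56
C4: 1.35(11.67) + 0.7(2.27) + 0.75(7.09) = 22.66
C5: 1.0(11.67) - 0.6(2.27) + 0.3(7.09) = 12.44
Combination 3 gives the minimum: 8.56 kPa.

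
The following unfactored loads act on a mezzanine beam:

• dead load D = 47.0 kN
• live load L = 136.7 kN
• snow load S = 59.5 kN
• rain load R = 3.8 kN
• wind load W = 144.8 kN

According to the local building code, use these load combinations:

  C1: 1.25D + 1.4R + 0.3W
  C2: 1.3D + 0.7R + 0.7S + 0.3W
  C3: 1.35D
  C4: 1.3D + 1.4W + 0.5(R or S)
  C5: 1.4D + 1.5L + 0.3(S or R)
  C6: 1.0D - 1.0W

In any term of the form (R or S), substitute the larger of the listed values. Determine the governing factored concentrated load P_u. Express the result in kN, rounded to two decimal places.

(R or S) → S = 59.5 kN; (S or R) → S = 59.5 kN.
C1: 1.25(47.0) + 1.4(3.8) + 0.3(144.8) = 58.75 + 5.32 + 43.44 = 107.51
C2: 1.3(47.0) + 0.7(3.8) + 0.7(59.5) + 0.3(144.8) = 61.10 + 2.66 + 41.65 + 43.44 = 148.85
C3: 1.35(47.0) = 63.45
C4: 1.3(47.0) + 1.4(144.8) + 0.5(59.5) = 61.10 + 202.72 + 29.75 = 293.57
C5: 1.4(47.0) + 1.5(136.7) + 0.3(59.5) = 65.80 + 205.05 + 17.85 = 288.70
C6: 1.0(47.0) - 1.0(144.8) = 47.00 - 144.80 = -97.80
The controlling combination is 4, giving 293.57 kN.

293.57 kN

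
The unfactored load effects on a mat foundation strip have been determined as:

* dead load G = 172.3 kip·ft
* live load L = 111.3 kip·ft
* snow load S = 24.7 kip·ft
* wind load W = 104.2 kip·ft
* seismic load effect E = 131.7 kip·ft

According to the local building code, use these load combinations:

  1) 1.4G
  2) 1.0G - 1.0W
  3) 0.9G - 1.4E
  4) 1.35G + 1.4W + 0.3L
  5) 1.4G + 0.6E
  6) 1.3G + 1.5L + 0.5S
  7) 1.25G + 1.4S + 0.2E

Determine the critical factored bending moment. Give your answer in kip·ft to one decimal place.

411.9 kip·ft

1) 1.4(172.3) = 241.2
2) 1.0(172.3) - 1.0(104.2) = 68.1
3) 0.9(172.3) - 1.4(131.7) = -29.3
4) 1.35(172.3) + 1.4(104.2) + 0.3(111.3) = 411.9
5) 1.4(172.3) + 0.6(131.7) = 320.2
6) 1.3(172.3) + 1.5(111.3) + 0.5(24.7) = 403.3
7) 1.25(172.3) + 1.4(24.7) + 0.2(131.7) = 276.3
Combination 4 governs: M_u = 411.9 kip·ft.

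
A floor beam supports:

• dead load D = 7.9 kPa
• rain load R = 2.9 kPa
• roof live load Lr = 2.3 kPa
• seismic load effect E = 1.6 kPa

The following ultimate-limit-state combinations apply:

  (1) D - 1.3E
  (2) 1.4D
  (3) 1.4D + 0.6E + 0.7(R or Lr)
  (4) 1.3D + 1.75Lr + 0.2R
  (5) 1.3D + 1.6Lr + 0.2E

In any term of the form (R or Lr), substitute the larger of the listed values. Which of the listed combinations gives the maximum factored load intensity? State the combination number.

(R or Lr) → R = 2.9 kPa.
(1) 1.0(7.9) - 1.3(1.6) = 7.9 - 2.1 = 5.8
(2) 1.4(7.9) = 11.1
(3) 1.4(7.9) + 0.6(1.6) + 0.7(2.9) = 11.1 + 1.0 + 2.0 = 14.1
(4) 1.3(7.9) + 1.75(2.3) + 0.2(2.9) = 10.3 + 4.0 + 0.6 = 14.9
(5) 1.3(7.9) + 1.6(2.3) + 0.2(1.6) = 10.3 + 3.7 + 0.3 = 14.3
The largest value is 14.9 kPa from combination 4.

Combination 4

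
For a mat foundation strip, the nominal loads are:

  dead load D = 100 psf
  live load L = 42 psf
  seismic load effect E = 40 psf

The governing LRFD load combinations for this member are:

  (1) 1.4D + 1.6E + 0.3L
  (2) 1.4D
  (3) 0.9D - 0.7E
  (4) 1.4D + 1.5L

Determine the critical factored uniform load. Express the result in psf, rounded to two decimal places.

(1) 1.4(100) + 1.6(40) + 0.3(42) = 216.60
(2) 1.4(100) = 140.00
(3) 0.9(100) - 0.7(40) = 62.00
(4) 1.4(100) + 1.5(42) = 203.00
The controlling combination is 1, giving 216.60 psf.

216.60 psf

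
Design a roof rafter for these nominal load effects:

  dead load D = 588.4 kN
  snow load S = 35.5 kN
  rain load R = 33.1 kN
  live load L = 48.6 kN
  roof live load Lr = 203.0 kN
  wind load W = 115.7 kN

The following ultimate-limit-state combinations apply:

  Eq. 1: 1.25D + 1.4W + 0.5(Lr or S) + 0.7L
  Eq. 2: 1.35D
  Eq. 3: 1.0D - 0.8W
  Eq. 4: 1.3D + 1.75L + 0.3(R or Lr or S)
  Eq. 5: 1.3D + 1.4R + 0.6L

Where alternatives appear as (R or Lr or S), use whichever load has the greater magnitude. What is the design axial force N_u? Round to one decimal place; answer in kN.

(Lr or S) → Lr = 203.0 kN; (R or Lr or S) → Lr = 203.0 kN.
Eq. 1: 1.25(588.4) + 1.4(115.7) + 0.5(203.0) + 0.7(48.6) = 735.5 + 162.0 + 101.5 + 34.0 = 1033.0
Eq. 2: 1.35(588.4) = 794.3
Eq. 3: 1.0(588.4) - 0.8(115.7) = 588.4 - 92.6 = 495.8
Eq. 4: 1.3(588.4) + 1.75(48.6) + 0.3(203.0) = 764.9 + 85.1 + 60.9 = 910.9
Eq. 5: 1.3(588.4) + 1.4(33.1) + 0.6(48.6) = 764.9 + 46.3 + 29.2 = 840.4
Combination 1 governs: N_u = 1033.0 kN.

1033.0 kN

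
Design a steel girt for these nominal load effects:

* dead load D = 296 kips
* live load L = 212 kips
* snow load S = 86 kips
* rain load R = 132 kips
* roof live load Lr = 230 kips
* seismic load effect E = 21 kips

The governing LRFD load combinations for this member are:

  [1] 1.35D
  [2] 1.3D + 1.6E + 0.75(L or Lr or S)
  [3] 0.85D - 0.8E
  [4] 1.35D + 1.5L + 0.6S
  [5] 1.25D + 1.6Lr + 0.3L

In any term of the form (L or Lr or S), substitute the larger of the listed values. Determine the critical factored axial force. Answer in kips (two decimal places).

(L or Lr or S) → Lr = 230 kips.
[1] 1.35(296) = 399.60
[2] 1.3(296) + 1.6(21) + 0.75(230) = 384.80 + 33.60 + 172.50 = 590.90
[3] 0.85(296) - 0.8(21) = 251.60 - 16.80 = 234.80
[4] 1.35(296) + 1.5(212) + 0.6(86) = 399.60 + 318.00 + 51.60 = 769.20
[5] 1.25(296) + 1.6(230) + 0.3(212) = 370.00 + 368.00 + 63.60 = 801.60
The controlling combination is 5, giving 801.60 kips.

801.60 kips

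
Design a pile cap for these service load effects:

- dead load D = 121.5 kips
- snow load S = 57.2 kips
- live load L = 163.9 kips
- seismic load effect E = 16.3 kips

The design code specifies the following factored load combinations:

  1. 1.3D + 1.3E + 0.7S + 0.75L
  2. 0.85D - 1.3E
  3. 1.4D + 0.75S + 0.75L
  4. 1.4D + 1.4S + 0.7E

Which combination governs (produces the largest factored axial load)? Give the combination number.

Combination 1

1. 1.3(121.5) + 1.3(16.3) + 0.7(57.2) + 0.75(163.9) = 158.0 + 21.2 + 40.0 + 122.9 = 342.1
2. 0.85(121.5) - 1.3(16.3) = 103.3 - 21.2 = 82.1
3. 1.4(121.5) + 0.75(57.2) + 0.75(163.9) = 170.1 + 42.9 + 122.9 = 335.9
4. 1.4(121.5) + 1.4(57.2) + 0.7(16.3) = 170.1 + 80.1 + 11.4 = 261.6
The largest value is 342.1 kips from combination 1.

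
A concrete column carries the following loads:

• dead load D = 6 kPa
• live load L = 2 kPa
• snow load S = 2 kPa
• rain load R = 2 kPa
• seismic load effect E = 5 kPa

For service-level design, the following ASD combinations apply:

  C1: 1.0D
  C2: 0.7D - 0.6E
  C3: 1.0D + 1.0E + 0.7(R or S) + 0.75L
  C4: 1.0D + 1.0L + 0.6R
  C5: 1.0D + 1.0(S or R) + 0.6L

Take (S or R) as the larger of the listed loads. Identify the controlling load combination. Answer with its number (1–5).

(R or S) → R = 2 kPa; (S or R) → S = 2 kPa.
C1: 1.0(6) = 6.00
C2: 0.7(6) - 0.6(5) = 4.20 - 3.00 = 1.20
C3: 1.0(6) + 1.0(5) + 0.7(2) + 0.75(2) = 6.00 + 5.00 + 1.40 + 1.50 = 13.90
C4: 1.0(6) + 1.0(2) + 0.6(2) = 6.00 + 2.00 + 1.20 = 9.20
C5: 1.0(6) + 1.0(2) + 0.6(2) = 6.00 + 2.00 + 1.20 = 9.20
The largest value is 13.90 kPa from combination 3.

Combination 3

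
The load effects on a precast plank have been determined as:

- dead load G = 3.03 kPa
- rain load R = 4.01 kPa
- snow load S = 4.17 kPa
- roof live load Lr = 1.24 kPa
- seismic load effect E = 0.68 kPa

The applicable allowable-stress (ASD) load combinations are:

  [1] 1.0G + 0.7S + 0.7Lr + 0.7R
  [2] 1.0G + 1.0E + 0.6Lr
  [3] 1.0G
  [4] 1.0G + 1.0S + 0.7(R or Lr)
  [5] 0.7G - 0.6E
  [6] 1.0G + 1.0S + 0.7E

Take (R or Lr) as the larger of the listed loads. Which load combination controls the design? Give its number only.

(R or Lr) → R = 4.01 kPa.
[1] 1.0(3.03) + 0.7(4.17) + 0.7(1.24) + 0.7(4.01) = 9.62
[2] 1.0(3.03) + 1.0(0.68) + 0.6(1.24) = 3.03 + 0.68 + 0.74 = 4.45
[3] 1.0(3.03) = 3.03
[4] 1.0(3.03) + 1.0(4.17) + 0.7(4.01) = 3.03 + 4.17 + 2.81 = 10.01
[5] 0.7(3.03) - 0.6(0.68) = 2.12 - 0.41 = 1.71
[6] 1.0(3.03) + 1.0(4.17) + 0.7(0.68) = 3.03 + 4.17 + 0.48 = 7.68
The largest value is 10.01 kPa from combination 4.

Combination 4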